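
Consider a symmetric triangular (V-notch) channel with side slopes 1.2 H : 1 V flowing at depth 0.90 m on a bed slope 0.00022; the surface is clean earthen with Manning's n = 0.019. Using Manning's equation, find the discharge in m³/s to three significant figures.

A = z·y² = 1.2×0.90² = 0.9720 m²
P = 2y√(1+z²) = 2×0.90×√(1+1.2²) = 2.812 m
R = A/P = 0.9720/2.812 = 0.3457 m
Q = (1/n)·A·R^(2/3)·S^(1/2) = (1/0.019) × 0.9720 × 0.3457^(2/3) × 0.00022^(1/2) = 0.3738 m³/s

0.374 m³/s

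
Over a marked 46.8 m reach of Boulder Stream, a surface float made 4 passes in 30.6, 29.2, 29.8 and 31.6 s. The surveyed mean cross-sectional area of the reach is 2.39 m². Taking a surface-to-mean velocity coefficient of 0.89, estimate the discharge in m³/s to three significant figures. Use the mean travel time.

3.29 m³/s

t̄ = (30.6 + 29.2 + 29.8 + 31.6) / 4 = 30.3 s
v_surface = L / t̄ = 46.8 / 30.3 = 1.545 m/s
v_mean = 0.89 × 1.545 = 1.375 m/s
Q = A × v_mean = 2.39 × 1.375 = 3.285 m³/s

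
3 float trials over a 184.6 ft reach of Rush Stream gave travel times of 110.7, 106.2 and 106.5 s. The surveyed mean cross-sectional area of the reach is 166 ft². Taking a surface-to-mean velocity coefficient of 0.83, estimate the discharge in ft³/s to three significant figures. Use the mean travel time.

236 ft³/s

t̄ = (110.7 + 106.2 + 106.5) / 3 = 107.8 s
v_surface = L / t̄ = 184.6 / 107.8 = 1.712 ft/s
v_mean = 0.83 × 1.712 = 1.421 ft/s
Q = A × v_mean = 166 × 1.421 = 235.9 ft³/s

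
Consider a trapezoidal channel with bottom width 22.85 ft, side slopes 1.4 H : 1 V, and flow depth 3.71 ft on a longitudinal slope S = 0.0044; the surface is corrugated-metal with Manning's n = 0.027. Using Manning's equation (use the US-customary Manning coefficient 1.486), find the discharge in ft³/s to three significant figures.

776 ft³/s

A = (b + z·y)·y = (22.85 + 1.4×3.71)×3.71 = 104.0 ft²
P = b + 2y√(1+z²) = 22.85 + 2×3.71×√(1+1.4²) = 35.62 ft
R = A/P = 104.0/35.62 = 2.921 ft
Q = (1.486/n)·A·R^(2/3)·S^(1/2) = (1.486/0.027) × 104.0 × 2.921^(2/3) × 0.0044^(1/2) = 776.2 ft³/s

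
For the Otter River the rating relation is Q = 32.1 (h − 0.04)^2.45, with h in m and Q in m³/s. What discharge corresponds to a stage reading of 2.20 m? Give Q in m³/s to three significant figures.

Q = 32.1 × (2.20 − 0.04)^2.45 = 32.1 × 2.16^2.45 = 211.8 m³/s

212 m³/s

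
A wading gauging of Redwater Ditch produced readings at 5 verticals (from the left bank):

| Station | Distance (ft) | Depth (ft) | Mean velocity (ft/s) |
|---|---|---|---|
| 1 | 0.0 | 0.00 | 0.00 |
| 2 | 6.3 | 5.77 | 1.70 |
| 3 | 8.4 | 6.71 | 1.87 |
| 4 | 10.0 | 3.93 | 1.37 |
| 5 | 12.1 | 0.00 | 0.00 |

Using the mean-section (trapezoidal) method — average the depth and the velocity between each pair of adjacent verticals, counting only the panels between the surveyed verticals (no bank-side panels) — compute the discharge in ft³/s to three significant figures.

55.5 ft³/s

Panel 1-2: Δb = 6.3 ft, d̄ = (0.00+5.77)/2 = 2.885, v̄ = (0.00+1.70)/2 = 0.85 → q = 6.3×2.885×0.85 = 15.45 ft³/s
Panel 2-3: Δb = 2.1 ft, d̄ = (5.77+6.71)/2 = 6.24, v̄ = (1.70+1.87)/2 = 1.785 → q = 2.1×6.24×1.785 = 23.39 ft³/s
Panel 3-4: Δb = 1.6 ft, d̄ = (6.71+3.93)/2 = 5.32, v̄ = (1.87+1.37)/2 = 1.62 → q = 1.6×5.32×1.62 = 13.79 ft³/s
Panel 4-5: Δb = 2.1 ft, d̄ = (3.93+0.00)/2 = 1.965, v̄ = (1.37+0.00)/2 = 0.685 → q = 2.1×1.965×0.685 = 2.827 ft³/s
Q = Σ q = 55.46 ft³/s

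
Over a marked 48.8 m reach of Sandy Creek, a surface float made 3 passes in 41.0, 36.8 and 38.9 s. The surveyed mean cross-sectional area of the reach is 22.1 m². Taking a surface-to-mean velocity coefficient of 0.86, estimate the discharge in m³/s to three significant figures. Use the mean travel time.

t̄ = (41.0 + 36.8 + 38.9) / 3 = 38.9 s
v_surface = L / t̄ = 48.8 / 38.9 = 1.254 m/s
v_mean = 0.86 × 1.254 = 1.079 m/s
Q = A × v_mean = 22.1 × 1.079 = 23.84 m³/s

23.8 m³/s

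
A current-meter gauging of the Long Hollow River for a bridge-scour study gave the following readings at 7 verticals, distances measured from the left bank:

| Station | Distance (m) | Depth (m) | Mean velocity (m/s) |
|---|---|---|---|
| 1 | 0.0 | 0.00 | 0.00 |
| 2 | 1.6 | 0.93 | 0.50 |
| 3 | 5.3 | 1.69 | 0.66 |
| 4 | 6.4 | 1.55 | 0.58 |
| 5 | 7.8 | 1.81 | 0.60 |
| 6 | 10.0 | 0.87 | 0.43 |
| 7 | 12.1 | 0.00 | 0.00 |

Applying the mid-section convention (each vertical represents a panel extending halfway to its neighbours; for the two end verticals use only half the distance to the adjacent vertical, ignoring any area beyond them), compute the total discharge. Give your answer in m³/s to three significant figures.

w_2 = (5.3 − 0.0)/2 = 2.65 m; q_2 = 0.50 × 0.93 × 2.65 = 1.232 m³/s
w_3 = (6.4 − 1.6)/2 = 2.4 m; q_3 = 0.66 × 1.69 × 2.4 = 2.677 m³/s
w_4 = (7.8 − 5.3)/2 = 1.25 m; q_4 = 0.58 × 1.55 × 1.25 = 1.124 m³/s
w_5 = (10.0 − 6.4)/2 = 1.8 m; q_5 = 0.60 × 1.81 × 1.8 = 1.955 m³/s
w_6 = (12.1 − 7.8)/2 = 2.15 m; q_6 = 0.43 × 0.87 × 2.15 = 0.8043 m³/s
Stations 1, 7 contribute zero (depth or velocity is 0).
Q = Σ qᵢ = 7.792 m³/s

7.79 m³/s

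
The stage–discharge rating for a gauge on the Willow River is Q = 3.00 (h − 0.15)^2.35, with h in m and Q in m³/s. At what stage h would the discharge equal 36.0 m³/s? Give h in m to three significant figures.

h − h₀ = (Q/C)^(1/b) = (36.0/3.00)^(1/2.35) = 2.879 m
h = 0.15 + 2.879 = 3.029 m

3.03 m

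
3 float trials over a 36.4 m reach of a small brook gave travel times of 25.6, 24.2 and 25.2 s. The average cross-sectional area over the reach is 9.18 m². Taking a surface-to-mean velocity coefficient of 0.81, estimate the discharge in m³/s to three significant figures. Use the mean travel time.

t̄ = (25.6 + 24.2 + 25.2) / 3 = 25 s
v_surface = L / t̄ = 36.4 / 25 = 1.456 m/s
v_mean = 0.81 × 1.456 = 1.179 m/s
Q = A × v_mean = 9.18 × 1.179 = 10.83 m³/s

10.8 m³/s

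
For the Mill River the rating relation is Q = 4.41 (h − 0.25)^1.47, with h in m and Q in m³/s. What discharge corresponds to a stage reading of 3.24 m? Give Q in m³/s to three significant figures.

22.1 m³/s

Q = 4.41 × (3.24 − 0.25)^1.47 = 4.41 × 2.99^1.47 = 22.06 m³/s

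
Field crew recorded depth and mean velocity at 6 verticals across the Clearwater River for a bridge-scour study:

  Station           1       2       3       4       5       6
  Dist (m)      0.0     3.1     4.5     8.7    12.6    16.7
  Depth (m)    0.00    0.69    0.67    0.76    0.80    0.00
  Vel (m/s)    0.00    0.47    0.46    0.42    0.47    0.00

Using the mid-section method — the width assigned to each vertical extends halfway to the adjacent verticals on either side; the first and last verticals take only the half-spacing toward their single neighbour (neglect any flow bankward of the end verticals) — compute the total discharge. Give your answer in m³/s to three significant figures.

w_2 = (4.5 − 0.0)/2 = 2.25 m; q_2 = 0.47 × 0.69 × 2.25 = 0.7297 m³/s
w_3 = (8.7 − 3.1)/2 = 2.8 m; q_3 = 0.46 × 0.67 × 2.8 = 0.8630 m³/s
w_4 = (12.6 − 4.5)/2 = 4.05 m; q_4 = 0.42 × 0.76 × 4.05 = 1.293 m³/s
w_5 = (16.7 − 8.7)/2 = 4 m; q_5 = 0.47 × 0.80 × 4 = 1.504 m³/s
Stations 1, 6 contribute zero (depth or velocity is 0).
Q = Σ qᵢ = 4.389 m³/s

4.39 m³/s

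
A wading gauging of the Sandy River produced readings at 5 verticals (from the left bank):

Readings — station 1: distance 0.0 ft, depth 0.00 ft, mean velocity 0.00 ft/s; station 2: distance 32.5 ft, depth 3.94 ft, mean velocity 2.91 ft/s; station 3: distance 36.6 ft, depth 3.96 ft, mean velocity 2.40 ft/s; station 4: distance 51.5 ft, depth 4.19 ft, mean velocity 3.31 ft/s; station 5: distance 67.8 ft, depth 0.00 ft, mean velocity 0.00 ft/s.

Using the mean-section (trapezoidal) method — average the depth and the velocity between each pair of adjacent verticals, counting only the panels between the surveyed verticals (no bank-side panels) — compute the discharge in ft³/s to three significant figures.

Panel 1-2: Δb = 32.5 ft, d̄ = (0.00+3.94)/2 = 1.97, v̄ = (0.00+2.91)/2 = 1.455 → q = 32.5×1.97×1.455 = 93.16 ft³/s
Panel 2-3: Δb = 4.1 ft, d̄ = (3.94+3.96)/2 = 3.95, v̄ = (2.91+2.40)/2 = 2.655 → q = 4.1×3.95×2.655 = 43.00 ft³/s
Panel 3-4: Δb = 14.9 ft, d̄ = (3.96+4.19)/2 = 4.075, v̄ = (2.40+3.31)/2 = 2.855 → q = 14.9×4.075×2.855 = 173.3 ft³/s
Panel 4-5: Δb = 16.3 ft, d̄ = (4.19+0.00)/2 = 2.095, v̄ = (3.31+0.00)/2 = 1.655 → q = 16.3×2.095×1.655 = 56.52 ft³/s
Q = Σ q = 366.0 ft³/s

366 ft³/s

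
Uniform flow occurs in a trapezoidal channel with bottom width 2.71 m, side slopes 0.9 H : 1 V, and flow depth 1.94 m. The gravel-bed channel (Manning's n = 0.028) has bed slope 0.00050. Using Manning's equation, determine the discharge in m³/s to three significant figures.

A = (b + z·y)·y = (2.71 + 0.9×1.94)×1.94 = 8.645 m²
P = b + 2y√(1+z²) = 2.71 + 2×1.94×√(1+0.9²) = 7.930 m
R = A/P = 8.645/7.930 = 1.090 m
Q = (1/n)·A·R^(2/3)·S^(1/2) = (1/0.028) × 8.645 × 1.090^(2/3) × 0.00050^(1/2) = 7.312 m³/s

7.31 m³/s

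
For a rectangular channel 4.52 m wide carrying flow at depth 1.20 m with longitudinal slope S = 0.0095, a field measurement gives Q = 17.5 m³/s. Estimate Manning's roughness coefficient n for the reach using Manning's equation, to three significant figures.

0.0257

A = b·y = 4.52 × 1.20 = 5.424 m²
P = b + 2y = 4.52 + 2×1.20 = 6.920 m
R = A/P = 5.424/6.920 = 0.7838 m
n = (1/Q)·A·R^(2/3)·S^(1/2) = (1/17.5) × 5.424 × 0.8501 × 0.09747 = 0.02568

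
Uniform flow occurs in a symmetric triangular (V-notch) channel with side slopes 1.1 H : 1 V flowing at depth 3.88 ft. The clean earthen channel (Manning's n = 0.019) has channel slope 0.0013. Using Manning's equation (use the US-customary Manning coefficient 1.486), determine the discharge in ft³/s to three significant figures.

A = z·y² = 1.1×3.88² = 16.56 ft²
P = 2y√(1+z²) = 2×3.88×√(1+1.1²) = 11.54 ft
R = A/P = 16.56/11.54 = 1.435 ft
Q = (1.486/n)·A·R^(2/3)·S^(1/2) = (1.486/0.019) × 16.56 × 1.435^(2/3) × 0.0013^(1/2) = 59.42 ft³/s

59.4 ft³/s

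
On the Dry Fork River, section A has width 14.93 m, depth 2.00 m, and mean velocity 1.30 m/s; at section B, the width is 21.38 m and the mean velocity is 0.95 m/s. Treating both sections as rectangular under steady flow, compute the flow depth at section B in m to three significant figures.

Q = A₁V₁ = (14.93×2.00) × 1.30 = 38.82 m³/s
d₂ = Q/(b₂ V₂) = 38.82/(21.38×0.95) = 1.911 m

1.91 m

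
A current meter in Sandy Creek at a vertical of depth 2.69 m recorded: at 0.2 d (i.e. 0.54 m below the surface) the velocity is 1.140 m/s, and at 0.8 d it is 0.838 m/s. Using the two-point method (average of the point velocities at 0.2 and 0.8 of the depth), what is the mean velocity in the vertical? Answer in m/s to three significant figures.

0.989 m/s

v̄ = (1.140 + 0.838) / 2 = 0.9890 m/s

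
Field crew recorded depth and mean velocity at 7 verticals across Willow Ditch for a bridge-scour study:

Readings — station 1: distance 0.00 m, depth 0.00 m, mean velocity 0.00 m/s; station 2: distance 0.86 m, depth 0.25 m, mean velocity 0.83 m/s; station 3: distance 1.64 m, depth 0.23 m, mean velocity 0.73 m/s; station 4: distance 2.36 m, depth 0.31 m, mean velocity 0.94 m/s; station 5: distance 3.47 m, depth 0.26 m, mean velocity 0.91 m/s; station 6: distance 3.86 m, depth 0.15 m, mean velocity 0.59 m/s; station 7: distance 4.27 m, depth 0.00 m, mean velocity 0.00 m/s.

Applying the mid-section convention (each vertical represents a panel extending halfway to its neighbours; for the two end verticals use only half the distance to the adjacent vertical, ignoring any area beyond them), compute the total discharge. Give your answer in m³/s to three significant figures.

w_2 = (1.64 − 0.00)/2 = 0.82 m; q_2 = 0.83 × 0.25 × 0.82 = 0.1702 m³/s
w_3 = (2.36 − 0.86)/2 = 0.75 m; q_3 = 0.73 × 0.23 × 0.75 = 0.1259 m³/s
w_4 = (3.47 − 1.64)/2 = 0.915 m; q_4 = 0.94 × 0.31 × 0.915 = 0.2666 m³/s
w_5 = (3.86 − 2.36)/2 = 0.75 m; q_5 = 0.91 × 0.26 × 0.75 = 0.1775 m³/s
w_6 = (4.27 − 3.47)/2 = 0.4 m; q_6 = 0.59 × 0.15 × 0.4 = 0.03540 m³/s
Stations 1, 7 contribute zero (depth or velocity is 0).
Q = Σ qᵢ = 0.7756 m³/s

0.776 m³/s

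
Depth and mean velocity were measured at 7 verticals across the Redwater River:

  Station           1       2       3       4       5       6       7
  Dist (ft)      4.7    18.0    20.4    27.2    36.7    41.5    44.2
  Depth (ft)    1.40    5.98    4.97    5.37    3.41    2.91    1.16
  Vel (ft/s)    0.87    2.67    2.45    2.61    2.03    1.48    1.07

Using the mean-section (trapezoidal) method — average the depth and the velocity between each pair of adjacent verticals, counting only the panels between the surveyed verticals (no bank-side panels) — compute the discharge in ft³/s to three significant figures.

340 ft³/s

Panel 1-2: Δb = 13.3 ft, d̄ = (1.40+5.98)/2 = 3.69, v̄ = (0.87+2.67)/2 = 1.77 → q = 13.3×3.69×1.77 = 86.87 ft³/s
Panel 2-3: Δb = 2.4 ft, d̄ = (5.98+4.97)/2 = 5.475, v̄ = (2.67+2.45)/2 = 2.56 → q = 2.4×5.475×2.56 = 33.64 ft³/s
Panel 3-4: Δb = 6.8 ft, d̄ = (4.97+5.37)/2 = 5.17, v̄ = (2.45+2.61)/2 = 2.53 → q = 6.8×5.17×2.53 = 88.94 ft³/s
Panel 4-5: Δb = 9.5 ft, d̄ = (5.37+3.41)/2 = 4.39, v̄ = (2.61+2.03)/2 = 2.32 → q = 9.5×4.39×2.32 = 96.76 ft³/s
Panel 5-6: Δb = 4.8 ft, d̄ = (3.41+2.91)/2 = 3.16, v̄ = (2.03+1.48)/2 = 1.755 → q = 4.8×3.16×1.755 = 26.62 ft³/s
Panel 6-7: Δb = 2.7 ft, d̄ = (2.91+1.16)/2 = 2.035, v̄ = (1.48+1.07)/2 = 1.275 → q = 2.7×2.035×1.275 = 7.005 ft³/s
Q = Σ q = 339.8 ft³/s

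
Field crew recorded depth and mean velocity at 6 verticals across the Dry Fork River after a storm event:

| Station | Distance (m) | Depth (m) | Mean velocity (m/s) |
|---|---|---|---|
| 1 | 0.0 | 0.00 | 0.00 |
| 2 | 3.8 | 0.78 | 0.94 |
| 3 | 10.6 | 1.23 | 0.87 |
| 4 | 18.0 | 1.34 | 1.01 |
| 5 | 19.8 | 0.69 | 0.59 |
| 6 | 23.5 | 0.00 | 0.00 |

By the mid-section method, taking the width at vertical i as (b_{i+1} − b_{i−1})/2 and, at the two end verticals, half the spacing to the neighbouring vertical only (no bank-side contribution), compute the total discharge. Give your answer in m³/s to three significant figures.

18.8 m³/s

w_2 = (10.6 − 0.0)/2 = 5.3 m; q_2 = 0.94 × 0.78 × 5.3 = 3.886 m³/s
w_3 = (18.0 − 3.8)/2 = 7.1 m; q_3 = 0.87 × 1.23 × 7.1 = 7.598 m³/s
w_4 = (19.8 − 10.6)/2 = 4.6 m; q_4 = 1.01 × 1.34 × 4.6 = 6.226 m³/s
w_5 = (23.5 − 18.0)/2 = 2.75 m; q_5 = 0.59 × 0.69 × 2.75 = 1.120 m³/s
Stations 1, 6 contribute zero (depth or velocity is 0).
Q = Σ qᵢ = 18.83 m³/s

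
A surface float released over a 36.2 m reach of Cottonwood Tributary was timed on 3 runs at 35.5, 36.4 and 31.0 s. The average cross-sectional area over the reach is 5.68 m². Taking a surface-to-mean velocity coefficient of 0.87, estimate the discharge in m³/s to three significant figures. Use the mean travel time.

t̄ = (35.5 + 36.4 + 31.0) / 3 = 34.3 s
v_surface = L / t̄ = 36.2 / 34.3 = 1.055 m/s
v_mean = 0.87 × 1.055 = 0.9182 m/s
Q = A × v_mean = 5.68 × 0.9182 = 5.215 m³/s

5.22 m³/s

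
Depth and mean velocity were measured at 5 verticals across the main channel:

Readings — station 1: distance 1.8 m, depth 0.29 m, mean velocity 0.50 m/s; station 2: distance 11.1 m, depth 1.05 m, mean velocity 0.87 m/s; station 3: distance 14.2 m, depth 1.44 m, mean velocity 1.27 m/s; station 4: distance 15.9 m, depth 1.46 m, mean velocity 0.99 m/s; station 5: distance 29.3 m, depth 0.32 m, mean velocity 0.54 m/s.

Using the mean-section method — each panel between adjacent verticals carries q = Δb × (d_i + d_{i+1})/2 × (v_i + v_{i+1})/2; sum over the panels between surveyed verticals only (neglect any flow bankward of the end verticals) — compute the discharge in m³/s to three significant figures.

20.3 m³/s

Panel 1-2: Δb = 9.3 m, d̄ = (0.29+1.05)/2 = 0.67, v̄ = (0.50+0.87)/2 = 0.685 → q = 9.3×0.67×0.685 = 4.268 m³/s
Panel 2-3: Δb = 3.1 m, d̄ = (1.05+1.44)/2 = 1.245, v̄ = (0.87+1.27)/2 = 1.07 → q = 3.1×1.245×1.07 = 4.130 m³/s
Panel 3-4: Δb = 1.7 m, d̄ = (1.44+1.46)/2 = 1.45, v̄ = (1.27+0.99)/2 = 1.13 → q = 1.7×1.45×1.13 = 2.785 m³/s
Panel 4-5: Δb = 13.4 m, d̄ = (1.46+0.32)/2 = 0.89, v̄ = (0.99+0.54)/2 = 0.765 → q = 13.4×0.89×0.765 = 9.123 m³/s
Q = Σ q = 20.31 m³/s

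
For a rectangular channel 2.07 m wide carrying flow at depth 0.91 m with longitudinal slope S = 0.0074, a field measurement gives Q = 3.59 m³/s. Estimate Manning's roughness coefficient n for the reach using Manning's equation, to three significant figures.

0.0278

A = b·y = 2.07 × 0.91 = 1.884 m²
P = b + 2y = 2.07 + 2×0.91 = 3.890 m
R = A/P = 1.884/3.890 = 0.4842 m
n = (1/Q)·A·R^(2/3)·S^(1/2) = (1/3.59) × 1.884 × 0.6167 × 0.08602 = 0.02783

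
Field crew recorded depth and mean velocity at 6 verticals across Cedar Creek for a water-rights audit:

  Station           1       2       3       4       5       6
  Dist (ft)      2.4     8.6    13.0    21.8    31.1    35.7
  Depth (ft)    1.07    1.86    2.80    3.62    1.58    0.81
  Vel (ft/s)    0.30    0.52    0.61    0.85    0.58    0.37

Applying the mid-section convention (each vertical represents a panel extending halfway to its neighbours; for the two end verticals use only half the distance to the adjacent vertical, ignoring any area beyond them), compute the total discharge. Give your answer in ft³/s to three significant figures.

w_1 = (8.6 − 2.4)/2 = 3.1 ft; q_1 = 0.30 × 1.07 × 3.1 = 0.9951 ft³/s
w_2 = (13.0 − 2.4)/2 = 5.3 ft; q_2 = 0.52 × 1.86 × 5.3 = 5.126 ft³/s
w_3 = (21.8 − 8.6)/2 = 6.6 ft; q_3 = 0.61 × 2.80 × 6.6 = 11.27 ft³/s
w_4 = (31.1 − 13.0)/2 = 9.05 ft; q_4 = 0.85 × 3.62 × 9.05 = 27.85 ft³/s
w_5 = (35.7 − 21.8)/2 = 6.95 ft; q_5 = 0.58 × 1.58 × 6.95 = 6.369 ft³/s
w_6 = (35.7 − 31.1)/2 = 2.3 ft; q_6 = 0.37 × 0.81 × 2.3 = 0.6893 ft³/s
Q = Σ qᵢ = 52.30 ft³/s

52.3 ft³/s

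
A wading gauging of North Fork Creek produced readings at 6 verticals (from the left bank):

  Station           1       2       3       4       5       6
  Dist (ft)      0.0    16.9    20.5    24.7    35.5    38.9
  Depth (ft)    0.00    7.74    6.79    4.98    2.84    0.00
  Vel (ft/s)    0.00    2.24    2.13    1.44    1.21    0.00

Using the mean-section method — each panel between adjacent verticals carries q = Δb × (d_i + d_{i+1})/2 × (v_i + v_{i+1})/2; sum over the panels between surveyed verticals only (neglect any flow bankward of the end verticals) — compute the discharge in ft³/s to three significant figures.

233 ft³/s

Panel 1-2: Δb = 16.9 ft, d̄ = (0.00+7.74)/2 = 3.87, v̄ = (0.00+2.24)/2 = 1.12 → q = 16.9×3.87×1.12 = 73.25 ft³/s
Panel 2-3: Δb = 3.6 ft, d̄ = (7.74+6.79)/2 = 7.265, v̄ = (2.24+2.13)/2 = 2.185 → q = 3.6×7.265×2.185 = 57.15 ft³/s
Panel 3-4: Δb = 4.2 ft, d̄ = (6.79+4.98)/2 = 5.885, v̄ = (2.13+1.44)/2 = 1.785 → q = 4.2×5.885×1.785 = 44.12 ft³/s
Panel 4-5: Δb = 10.8 ft, d̄ = (4.98+2.84)/2 = 3.91, v̄ = (1.44+1.21)/2 = 1.325 → q = 10.8×3.91×1.325 = 55.95 ft³/s
Panel 5-6: Δb = 3.4 ft, d̄ = (2.84+0.00)/2 = 1.42, v̄ = (1.21+0.00)/2 = 0.605 → q = 3.4×1.42×0.605 = 2.921 ft³/s
Q = Σ q = 233.4 ft³/s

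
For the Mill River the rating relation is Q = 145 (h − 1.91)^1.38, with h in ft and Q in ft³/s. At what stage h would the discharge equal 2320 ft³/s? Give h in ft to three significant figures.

h − h₀ = (Q/C)^(1/b) = (2320/145)^(1/1.38) = 7.457 ft
h = 1.91 + 7.457 = 9.367 ft

9.37 ft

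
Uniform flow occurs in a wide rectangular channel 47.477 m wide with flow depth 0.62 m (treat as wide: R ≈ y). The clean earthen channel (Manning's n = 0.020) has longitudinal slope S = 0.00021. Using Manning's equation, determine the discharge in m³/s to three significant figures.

15.5 m³/s

A = b·y = 47.477 × 0.62 = 29.44 m²
Wide channel: R ≈ y = 0.62 m
Q = (1/n)·A·R^(2/3)·S^(1/2) = (1/0.020) × 29.44 × 0.6200^(2/3) × 0.00021^(1/2) = 15.51 m³/s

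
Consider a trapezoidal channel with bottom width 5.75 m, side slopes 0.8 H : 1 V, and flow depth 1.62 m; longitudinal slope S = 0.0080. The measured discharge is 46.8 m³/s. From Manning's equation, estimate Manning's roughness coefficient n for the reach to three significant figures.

A = (b + z·y)·y = (5.75 + 0.8×1.62)×1.62 = 11.41 m²
P = b + 2y√(1+z²) = 5.75 + 2×1.62×√(1+0.8²) = 9.899 m
R = A/P = 11.41/9.899 = 1.153 m
n = (1/Q)·A·R^(2/3)·S^(1/2) = (1/46.8) × 11.41 × 1.100 × 0.08944 = 0.02399

0.0240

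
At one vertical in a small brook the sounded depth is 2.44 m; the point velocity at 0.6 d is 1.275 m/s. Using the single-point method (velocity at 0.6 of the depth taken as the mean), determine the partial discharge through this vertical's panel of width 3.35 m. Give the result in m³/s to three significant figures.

v̄ = v₀.₆ = 1.275 m/s
q = v̄ × d × w = 1.275 × 2.44 × 3.35 = 10.42 m³/s

10.4 m³/s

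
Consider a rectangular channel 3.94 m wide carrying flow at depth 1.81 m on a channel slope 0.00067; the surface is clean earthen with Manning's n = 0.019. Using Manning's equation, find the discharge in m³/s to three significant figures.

9.34 m³/s

A = b·y = 3.94 × 1.81 = 7.131 m²
P = b + 2y = 3.94 + 2×1.81 = 7.560 m
R = A/P = 7.131/7.560 = 0.9433 m
Q = (1/n)·A·R^(2/3)·S^(1/2) = (1/0.019) × 7.131 × 0.9433^(2/3) × 0.00067^(1/2) = 9.345 m³/s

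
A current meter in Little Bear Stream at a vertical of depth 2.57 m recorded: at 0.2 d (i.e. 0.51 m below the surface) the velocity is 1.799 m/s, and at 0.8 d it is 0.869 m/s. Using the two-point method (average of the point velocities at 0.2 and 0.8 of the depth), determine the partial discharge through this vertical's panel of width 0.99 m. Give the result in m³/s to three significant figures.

v̄ = (1.799 + 0.869) / 2 = 1.334 m/s
q = v̄ × d × w = 1.334 × 2.57 × 0.99 = 3.394 m³/s

3.39 m³/s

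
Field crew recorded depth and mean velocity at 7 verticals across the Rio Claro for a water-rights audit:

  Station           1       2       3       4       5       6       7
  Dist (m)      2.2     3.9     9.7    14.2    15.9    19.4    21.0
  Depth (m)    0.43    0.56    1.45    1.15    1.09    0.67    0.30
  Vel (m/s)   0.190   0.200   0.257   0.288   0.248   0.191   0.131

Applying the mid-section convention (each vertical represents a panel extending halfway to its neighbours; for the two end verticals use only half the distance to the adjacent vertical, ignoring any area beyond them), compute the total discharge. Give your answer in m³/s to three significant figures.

4.50 m³/s

w_1 = (3.9 − 2.2)/2 = 0.85 m; q_1 = 0.190 × 0.43 × 0.85 = 0.06945 m³/s
w_2 = (9.7 − 2.2)/2 = 3.75 m; q_2 = 0.200 × 0.56 × 3.75 = 0.4200 m³/s
w_3 = (14.2 − 3.9)/2 = 5.15 m; q_3 = 0.257 × 1.45 × 5.15 = 1.919 m³/s
w_4 = (15.9 − 9.7)/2 = 3.1 m; q_4 = 0.288 × 1.15 × 3.1 = 1.027 m³/s
w_5 = (19.4 − 14.2)/2 = 2.6 m; q_5 = 0.248 × 1.09 × 2.6 = 0.7028 m³/s
w_6 = (21.0 − 15.9)/2 = 2.55 m; q_6 = 0.191 × 0.67 × 2.55 = 0.3263 m³/s
w_7 = (21.0 − 19.4)/2 = 0.8 m; q_7 = 0.131 × 0.30 × 0.8 = 0.03144 m³/s
Q = Σ qᵢ = 4.496 m³/s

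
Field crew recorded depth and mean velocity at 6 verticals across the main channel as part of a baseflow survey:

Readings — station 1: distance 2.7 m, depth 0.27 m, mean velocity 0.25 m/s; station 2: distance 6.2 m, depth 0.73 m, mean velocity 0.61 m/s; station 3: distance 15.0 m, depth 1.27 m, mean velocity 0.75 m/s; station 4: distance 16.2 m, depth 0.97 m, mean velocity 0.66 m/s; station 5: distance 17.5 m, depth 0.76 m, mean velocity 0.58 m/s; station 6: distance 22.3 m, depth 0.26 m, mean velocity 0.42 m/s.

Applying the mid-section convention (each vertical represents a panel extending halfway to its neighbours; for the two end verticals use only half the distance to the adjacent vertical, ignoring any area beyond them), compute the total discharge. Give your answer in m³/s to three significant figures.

w_1 = (6.2 − 2.7)/2 = 1.75 m; q_1 = 0.25 × 0.27 × 1.75 = 0.1181 m³/s
w_2 = (15.0 − 2.7)/2 = 6.15 m; q_2 = 0.61 × 0.73 × 6.15 = 2.739 m³/s
w_3 = (16.2 − 6.2)/2 = 5 m; q_3 = 0.75 × 1.27 × 5 = 4.763 m³/s
w_4 = (17.5 − 15.0)/2 = 1.25 m; q_4 = 0.66 × 0.97 × 1.25 = 0.8003 m³/s
w_5 = (22.3 − 16.2)/2 = 3.05 m; q_5 = 0.58 × 0.76 × 3.05 = 1.344 m³/s
w_6 = (22.3 − 17.5)/2 = 2.4 m; q_6 = 0.42 × 0.26 × 2.4 = 0.2621 m³/s
Q = Σ qᵢ = 10.03 m³/s

10.0 m³/s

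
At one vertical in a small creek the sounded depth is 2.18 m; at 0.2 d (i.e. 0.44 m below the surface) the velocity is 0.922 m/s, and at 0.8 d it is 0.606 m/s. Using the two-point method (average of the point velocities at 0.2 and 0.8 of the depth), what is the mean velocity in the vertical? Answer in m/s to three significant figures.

v̄ = (0.922 + 0.606) / 2 = 0.7640 m/s

0.764 m/s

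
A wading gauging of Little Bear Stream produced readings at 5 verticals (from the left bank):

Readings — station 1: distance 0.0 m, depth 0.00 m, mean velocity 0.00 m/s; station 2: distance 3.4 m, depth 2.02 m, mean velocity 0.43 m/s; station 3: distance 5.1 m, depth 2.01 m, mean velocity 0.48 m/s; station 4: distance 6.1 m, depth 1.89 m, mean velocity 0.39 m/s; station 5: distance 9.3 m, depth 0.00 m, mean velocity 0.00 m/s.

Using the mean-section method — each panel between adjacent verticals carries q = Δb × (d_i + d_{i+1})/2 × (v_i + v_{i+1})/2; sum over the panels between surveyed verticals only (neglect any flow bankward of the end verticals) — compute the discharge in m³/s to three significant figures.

3.73 m³/s

Panel 1-2: Δb = 3.4 m, d̄ = (0.00+2.02)/2 = 1.01, v̄ = (0.00+0.43)/2 = 0.215 → q = 3.4×1.01×0.215 = 0.7383 m³/s
Panel 2-3: Δb = 1.7 m, d̄ = (2.02+2.01)/2 = 2.015, v̄ = (0.43+0.48)/2 = 0.455 → q = 1.7×2.015×0.455 = 1.559 m³/s
Panel 3-4: Δb = 1 m, d̄ = (2.01+1.89)/2 = 1.95, v̄ = (0.48+0.39)/2 = 0.435 → q = 1×1.95×0.435 = 0.8483 m³/s
Panel 4-5: Δb = 3.2 m, d̄ = (1.89+0.00)/2 = 0.945, v̄ = (0.39+0.00)/2 = 0.195 → q = 3.2×0.945×0.195 = 0.5897 m³/s
Q = Σ q = 3.735 m³/s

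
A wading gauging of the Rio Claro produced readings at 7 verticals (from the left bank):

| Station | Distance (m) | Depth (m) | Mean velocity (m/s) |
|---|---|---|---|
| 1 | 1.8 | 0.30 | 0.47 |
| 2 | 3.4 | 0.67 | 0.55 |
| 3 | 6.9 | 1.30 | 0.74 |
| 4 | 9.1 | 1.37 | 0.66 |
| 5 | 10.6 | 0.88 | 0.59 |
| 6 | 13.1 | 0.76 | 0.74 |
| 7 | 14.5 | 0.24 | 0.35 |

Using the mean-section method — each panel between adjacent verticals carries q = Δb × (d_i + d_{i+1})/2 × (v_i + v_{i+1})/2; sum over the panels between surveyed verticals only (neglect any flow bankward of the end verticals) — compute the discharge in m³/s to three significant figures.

7.47 m³/s

Panel 1-2: Δb = 1.6 m, d̄ = (0.30+0.67)/2 = 0.485, v̄ = (0.47+0.55)/2 = 0.51 → q = 1.6×0.485×0.51 = 0.3958 m³/s
Panel 2-3: Δb = 3.5 m, d̄ = (0.67+1.30)/2 = 0.985, v̄ = (0.55+0.74)/2 = 0.645 → q = 3.5×0.985×0.645 = 2.224 m³/s
Panel 3-4: Δb = 2.2 m, d̄ = (1.30+1.37)/2 = 1.335, v̄ = (0.74+0.66)/2 = 0.7 → q = 2.2×1.335×0.7 = 2.056 m³/s
Panel 4-5: Δb = 1.5 m, d̄ = (1.37+0.88)/2 = 1.125, v̄ = (0.66+0.59)/2 = 0.625 → q = 1.5×1.125×0.625 = 1.055 m³/s
Panel 5-6: Δb = 2.5 m, d̄ = (0.88+0.76)/2 = 0.82, v̄ = (0.59+0.74)/2 = 0.665 → q = 2.5×0.82×0.665 = 1.363 m³/s
Panel 6-7: Δb = 1.4 m, d̄ = (0.76+0.24)/2 = 0.5, v̄ = (0.74+0.35)/2 = 0.545 → q = 1.4×0.5×0.545 = 0.3815 m³/s
Q = Σ q = 7.475 m³/s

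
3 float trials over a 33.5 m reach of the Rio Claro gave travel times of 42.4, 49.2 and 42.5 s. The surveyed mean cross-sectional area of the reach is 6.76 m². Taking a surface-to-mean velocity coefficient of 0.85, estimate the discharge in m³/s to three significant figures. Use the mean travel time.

4.31 m³/s

t̄ = (42.4 + 49.2 + 42.5) / 3 = 44.7 s
v_surface = L / t̄ = 33.5 / 44.7 = 0.7494 m/s
v_mean = 0.85 × 0.7494 = 0.6370 m/s
Q = A × v_mean = 6.76 × 0.6370 = 4.306 m³/s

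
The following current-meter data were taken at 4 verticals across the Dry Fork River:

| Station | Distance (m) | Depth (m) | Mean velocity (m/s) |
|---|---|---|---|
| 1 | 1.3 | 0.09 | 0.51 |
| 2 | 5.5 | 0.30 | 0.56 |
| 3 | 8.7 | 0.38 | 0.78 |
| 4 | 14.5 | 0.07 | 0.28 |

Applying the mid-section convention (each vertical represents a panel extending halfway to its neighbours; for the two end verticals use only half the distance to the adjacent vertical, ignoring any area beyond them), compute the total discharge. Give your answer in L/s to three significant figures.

w_1 = (5.5 − 1.3)/2 = 2.1 m; q_1 = 0.51 × 0.09 × 2.1 = 0.09639 m³/s
w_2 = (8.7 − 1.3)/2 = 3.7 m; q_2 = 0.56 × 0.30 × 3.7 = 0.6216 m³/s
w_3 = (14.5 − 5.5)/2 = 4.5 m; q_3 = 0.78 × 0.38 × 4.5 = 1.334 m³/s
w_4 = (14.5 − 8.7)/2 = 2.9 m; q_4 = 0.28 × 0.07 × 2.9 = 0.05684 m³/s
Q = Σ qᵢ = 2.109 m³/s
= 2.109 × 1000 = 2109 L/s

2110 L/s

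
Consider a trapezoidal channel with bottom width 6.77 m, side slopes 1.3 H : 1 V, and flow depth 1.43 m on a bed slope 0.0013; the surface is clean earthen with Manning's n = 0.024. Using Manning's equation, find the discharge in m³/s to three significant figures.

19.5 m³/s

A = (b + z·y)·y = (6.77 + 1.3×1.43)×1.43 = 12.34 m²
P = b + 2y√(1+z²) = 6.77 + 2×1.43×√(1+1.3²) = 11.46 m
R = A/P = 12.34/11.46 = 1.077 m
Q = (1/n)·A·R^(2/3)·S^(1/2) = (1/0.024) × 12.34 × 1.077^(2/3) × 0.0013^(1/2) = 19.47 m³/s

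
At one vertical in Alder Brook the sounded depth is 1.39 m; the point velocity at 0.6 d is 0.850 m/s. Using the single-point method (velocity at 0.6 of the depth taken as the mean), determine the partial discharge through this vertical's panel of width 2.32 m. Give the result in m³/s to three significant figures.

2.74 m³/s

v̄ = v₀.₆ = 0.850 m/s
q = v̄ × d × w = 0.8500 × 1.39 × 2.32 = 2.741 m³/s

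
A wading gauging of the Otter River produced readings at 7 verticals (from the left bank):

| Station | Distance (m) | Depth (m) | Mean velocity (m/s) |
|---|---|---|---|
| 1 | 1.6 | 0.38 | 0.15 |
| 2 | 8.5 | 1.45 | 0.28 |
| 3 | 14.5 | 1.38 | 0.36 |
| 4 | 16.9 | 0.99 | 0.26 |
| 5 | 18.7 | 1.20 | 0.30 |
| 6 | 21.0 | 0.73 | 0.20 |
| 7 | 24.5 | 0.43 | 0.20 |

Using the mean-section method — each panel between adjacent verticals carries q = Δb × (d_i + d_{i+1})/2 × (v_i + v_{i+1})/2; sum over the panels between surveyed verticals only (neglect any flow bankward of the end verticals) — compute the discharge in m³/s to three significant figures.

6.47 m³/s

Panel 1-2: Δb = 6.9 m, d̄ = (0.38+1.45)/2 = 0.915, v̄ = (0.15+0.28)/2 = 0.215 → q = 6.9×0.915×0.215 = 1.357 m³/s
Panel 2-3: Δb = 6 m, d̄ = (1.45+1.38)/2 = 1.415, v̄ = (0.28+0.36)/2 = 0.32 → q = 6×1.415×0.32 = 2.717 m³/s
Panel 3-4: Δb = 2.4 m, d̄ = (1.38+0.99)/2 = 1.185, v̄ = (0.36+0.26)/2 = 0.31 → q = 2.4×1.185×0.31 = 0.8816 m³/s
Panel 4-5: Δb = 1.8 m, d̄ = (0.99+1.20)/2 = 1.095, v̄ = (0.26+0.30)/2 = 0.28 → q = 1.8×1.095×0.28 = 0.5519 m³/s
Panel 5-6: Δb = 2.3 m, d̄ = (1.20+0.73)/2 = 0.965, v̄ = (0.30+0.20)/2 = 0.25 → q = 2.3×0.965×0.25 = 0.5549 m³/s
Panel 6-7: Δb = 3.5 m, d̄ = (0.73+0.43)/2 = 0.58, v̄ = (0.20+0.20)/2 = 0.2 → q = 3.5×0.58×0.2 = 0.4060 m³/s
Q = Σ q = 6.469 m³/s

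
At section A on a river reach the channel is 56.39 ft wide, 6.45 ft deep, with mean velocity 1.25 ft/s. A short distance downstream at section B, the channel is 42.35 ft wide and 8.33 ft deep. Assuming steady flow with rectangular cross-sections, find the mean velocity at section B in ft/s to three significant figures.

1.29 ft/s

Q = A₁V₁ = (56.39×6.45) × 1.25 = 454.6 ft³/s
A₂ = 42.35 × 8.33 = 352.8 ft²
V₂ = Q/A₂ = 454.6/352.8 = 1.289 ft/s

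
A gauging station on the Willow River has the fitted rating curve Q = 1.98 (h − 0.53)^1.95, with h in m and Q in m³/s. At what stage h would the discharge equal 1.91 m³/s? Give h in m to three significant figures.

1.51 m

h − h₀ = (Q/C)^(1/b) = (1.91/1.98)^(1/1.95) = 0.9817 m
h = 0.53 + 0.9817 = 1.512 m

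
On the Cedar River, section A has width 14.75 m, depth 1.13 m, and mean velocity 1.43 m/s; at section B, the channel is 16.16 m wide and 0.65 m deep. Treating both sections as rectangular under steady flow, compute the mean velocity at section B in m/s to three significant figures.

Q = A₁V₁ = (14.75×1.13) × 1.43 = 23.83 m³/s
A₂ = 16.16 × 0.65 = 10.50 m²
V₂ = Q/A₂ = 23.83/10.50 = 2.269 m/s

2.27 m/s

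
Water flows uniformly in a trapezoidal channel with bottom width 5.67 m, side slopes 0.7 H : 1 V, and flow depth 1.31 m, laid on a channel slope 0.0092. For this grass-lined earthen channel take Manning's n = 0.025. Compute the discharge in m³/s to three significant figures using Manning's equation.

A = (b + z·y)·y = (5.67 + 0.7×1.31)×1.31 = 8.629 m²
P = b + 2y√(1+z²) = 5.67 + 2×1.31×√(1+0.7²) = 8.868 m
R = A/P = 8.629/8.868 = 0.9730 m
Q = (1/n)·A·R^(2/3)·S^(1/2) = (1/0.025) × 8.629 × 0.9730^(2/3) × 0.0092^(1/2) = 32.51 m³/s

32.5 m³/s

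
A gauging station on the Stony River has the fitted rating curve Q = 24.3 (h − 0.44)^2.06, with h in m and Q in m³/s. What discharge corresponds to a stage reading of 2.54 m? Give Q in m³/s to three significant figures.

112 m³/s

Q = 24.3 × (2.54 − 0.44)^2.06 = 24.3 × 2.1^2.06 = 112.0 m³/s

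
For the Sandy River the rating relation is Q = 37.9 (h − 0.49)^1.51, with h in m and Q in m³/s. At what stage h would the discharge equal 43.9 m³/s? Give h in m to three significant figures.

1.59 m

h − h₀ = (Q/C)^(1/b) = (43.9/37.9)^(1/1.51) = 1.102 m
h = 0.49 + 1.102 = 1.592 m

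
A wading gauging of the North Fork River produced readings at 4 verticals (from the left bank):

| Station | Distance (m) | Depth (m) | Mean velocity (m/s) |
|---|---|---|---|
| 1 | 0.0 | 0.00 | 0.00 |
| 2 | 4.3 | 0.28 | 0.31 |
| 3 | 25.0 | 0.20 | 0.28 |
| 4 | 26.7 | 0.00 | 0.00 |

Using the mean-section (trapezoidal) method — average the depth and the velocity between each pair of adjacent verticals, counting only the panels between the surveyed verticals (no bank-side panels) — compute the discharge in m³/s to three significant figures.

1.58 m³/s

Panel 1-2: Δb = 4.3 m, d̄ = (0.00+0.28)/2 = 0.14, v̄ = (0.00+0.31)/2 = 0.155 → q = 4.3×0.14×0.155 = 0.09331 m³/s
Panel 2-3: Δb = 20.7 m, d̄ = (0.28+0.20)/2 = 0.24, v̄ = (0.31+0.28)/2 = 0.295 → q = 20.7×0.24×0.295 = 1.466 m³/s
Panel 3-4: Δb = 1.7 m, d̄ = (0.20+0.00)/2 = 0.1, v̄ = (0.28+0.00)/2 = 0.14 → q = 1.7×0.1×0.14 = 0.02380 m³/s
Q = Σ q = 1.583 m³/s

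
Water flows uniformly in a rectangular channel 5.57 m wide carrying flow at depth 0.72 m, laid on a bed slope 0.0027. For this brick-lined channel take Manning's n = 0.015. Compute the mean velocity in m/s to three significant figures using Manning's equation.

2.39 m/s

A = b·y = 5.57 × 0.72 = 4.010 m²
P = b + 2y = 5.57 + 2×0.72 = 7.010 m
R = A/P = 4.010/7.010 = 0.5721 m
Q = (1/n)·A·R^(2/3)·S^(1/2) = (1/0.015) × 4.010 × 0.5721^(2/3) × 0.0027^(1/2) = 9.574 m³/s
V = Q/A = 9.574/4.010 = 2.387 m/s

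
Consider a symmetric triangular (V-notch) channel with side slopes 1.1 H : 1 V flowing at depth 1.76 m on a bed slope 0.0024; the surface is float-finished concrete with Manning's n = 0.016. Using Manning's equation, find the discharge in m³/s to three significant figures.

7.84 m³/s

A = z·y² = 1.1×1.76² = 3.407 m²
P = 2y√(1+z²) = 2×1.76×√(1+1.1²) = 5.233 m
R = A/P = 3.407/5.233 = 0.6511 m
Q = (1/n)·A·R^(2/3)·S^(1/2) = (1/0.016) × 3.407 × 0.6511^(2/3) × 0.0024^(1/2) = 7.838 m³/s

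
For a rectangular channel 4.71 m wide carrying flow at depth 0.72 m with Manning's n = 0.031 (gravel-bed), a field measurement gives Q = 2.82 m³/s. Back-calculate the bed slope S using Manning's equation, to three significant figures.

A = b·y = 4.71 × 0.72 = 3.391 m²
P = b + 2y = 4.71 + 2×0.72 = 6.150 m
R = A/P = 3.391/6.150 = 0.5514 m
S = (Q·n / (1·A·R^(2/3)))² = (2.82×0.031 / (1×3.391×0.6724))² = 0.001470

0.00147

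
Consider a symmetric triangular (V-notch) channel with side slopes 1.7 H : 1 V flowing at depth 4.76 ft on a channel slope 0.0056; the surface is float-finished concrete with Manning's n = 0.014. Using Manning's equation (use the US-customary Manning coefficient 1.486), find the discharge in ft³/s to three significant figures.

A = z·y² = 1.7×4.76² = 38.52 ft²
P = 2y√(1+z²) = 2×4.76×√(1+1.7²) = 18.78 ft
R = A/P = 38.52/18.78 = 2.051 ft
Q = (1.486/n)·A·R^(2/3)·S^(1/2) = (1.486/0.014) × 38.52 × 2.051^(2/3) × 0.0056^(1/2) = 493.9 ft³/s

494 ft³/s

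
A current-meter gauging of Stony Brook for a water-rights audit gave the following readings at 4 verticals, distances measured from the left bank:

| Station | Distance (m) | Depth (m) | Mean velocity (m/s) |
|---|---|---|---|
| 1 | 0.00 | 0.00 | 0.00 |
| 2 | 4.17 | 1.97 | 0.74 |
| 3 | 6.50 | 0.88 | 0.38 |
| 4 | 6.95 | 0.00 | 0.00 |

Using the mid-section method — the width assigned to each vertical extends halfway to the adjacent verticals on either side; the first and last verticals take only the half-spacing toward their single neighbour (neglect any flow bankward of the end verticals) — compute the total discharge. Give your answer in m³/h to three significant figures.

w_2 = (6.50 − 0.00)/2 = 3.25 m; q_2 = 0.74 × 1.97 × 3.25 = 4.738 m³/s
w_3 = (6.95 − 4.17)/2 = 1.39 m; q_3 = 0.38 × 0.88 × 1.39 = 0.4648 m³/s
Stations 1, 4 contribute zero (depth or velocity is 0).
Q = Σ qᵢ = 5.203 m³/s
= 5.203 × 3600 = 18730 m³/h

18700 m³/h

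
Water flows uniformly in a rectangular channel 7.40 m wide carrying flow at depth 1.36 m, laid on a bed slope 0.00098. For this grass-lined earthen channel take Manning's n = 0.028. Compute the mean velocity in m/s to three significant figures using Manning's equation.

1.11 m/s

A = b·y = 7.40 × 1.36 = 10.06 m²
P = b + 2y = 7.40 + 2×1.36 = 10.12 m
R = A/P = 10.06/10.12 = 0.9945 m
Q = (1/n)·A·R^(2/3)·S^(1/2) = (1/0.028) × 10.06 × 0.9945^(2/3) × 0.00098^(1/2) = 11.21 m³/s
V = Q/A = 11.21/10.06 = 1.114 m/s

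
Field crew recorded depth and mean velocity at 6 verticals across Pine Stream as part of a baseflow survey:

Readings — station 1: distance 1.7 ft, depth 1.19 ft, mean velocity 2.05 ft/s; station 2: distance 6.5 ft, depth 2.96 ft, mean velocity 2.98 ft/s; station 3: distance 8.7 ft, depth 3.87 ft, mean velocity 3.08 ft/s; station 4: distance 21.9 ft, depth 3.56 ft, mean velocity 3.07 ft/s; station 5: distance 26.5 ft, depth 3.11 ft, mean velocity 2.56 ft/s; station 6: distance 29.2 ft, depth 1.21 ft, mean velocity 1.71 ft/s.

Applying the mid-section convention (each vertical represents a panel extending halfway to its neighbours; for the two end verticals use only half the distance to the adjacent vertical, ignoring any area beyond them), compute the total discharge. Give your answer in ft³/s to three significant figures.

258 ft³/s

w_1 = (6.5 − 1.7)/2 = 2.4 ft; q_1 = 2.05 × 1.19 × 2.4 = 5.855 ft³/s
w_2 = (8.7 − 1.7)/2 = 3.5 ft; q_2 = 2.98 × 2.96 × 3.5 = 30.87 ft³/s
w_3 = (21.9 − 6.5)/2 = 7.7 ft; q_3 = 3.08 × 3.87 × 7.7 = 91.78 ft³/s
w_4 = (26.5 − 8.7)/2 = 8.9 ft; q_4 = 3.07 × 3.56 × 8.9 = 97.27 ft³/s
w_5 = (29.2 − 21.9)/2 = 3.65 ft; q_5 = 2.56 × 3.11 × 3.65 = 29.06 ft³/s
w_6 = (29.2 − 26.5)/2 = 1.35 ft; q_6 = 1.71 × 1.21 × 1.35 = 2.793 ft³/s
Q = Σ qᵢ = 257.6 ft³/s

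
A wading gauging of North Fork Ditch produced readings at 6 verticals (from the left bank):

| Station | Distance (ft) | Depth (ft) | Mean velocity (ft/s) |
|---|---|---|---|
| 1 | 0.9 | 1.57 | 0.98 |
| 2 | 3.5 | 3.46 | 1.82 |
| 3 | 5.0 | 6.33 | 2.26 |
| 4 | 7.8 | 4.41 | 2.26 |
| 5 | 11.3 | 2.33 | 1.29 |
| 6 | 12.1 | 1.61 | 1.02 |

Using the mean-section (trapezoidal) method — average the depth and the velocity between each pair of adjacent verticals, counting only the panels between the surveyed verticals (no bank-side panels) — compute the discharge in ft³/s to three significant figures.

Panel 1-2: Δb = 2.6 ft, d̄ = (1.57+3.46)/2 = 2.515, v̄ = (0.98+1.82)/2 = 1.4 → q = 2.6×2.515×1.4 = 9.155 ft³/s
Panel 2-3: Δb = 1.5 ft, d̄ = (3.46+6.33)/2 = 4.895, v̄ = (1.82+2.26)/2 = 2.04 → q = 1.5×4.895×2.04 = 14.98 ft³/s
Panel 3-4: Δb = 2.8 ft, d̄ = (6.33+4.41)/2 = 5.37, v̄ = (2.26+2.26)/2 = 2.26 → q = 2.8×5.37×2.26 = 33.98 ft³/s
Panel 4-5: Δb = 3.5 ft, d̄ = (4.41+2.33)/2 = 3.37, v̄ = (2.26+1.29)/2 = 1.775 → q = 3.5×3.37×1.775 = 20.94 ft³/s
Panel 5-6: Δb = 0.8 ft, d̄ = (2.33+1.61)/2 = 1.97, v̄ = (1.29+1.02)/2 = 1.155 → q = 0.8×1.97×1.155 = 1.820 ft³/s
Q = Σ q = 80.87 ft³/s

80.9 ft³/s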